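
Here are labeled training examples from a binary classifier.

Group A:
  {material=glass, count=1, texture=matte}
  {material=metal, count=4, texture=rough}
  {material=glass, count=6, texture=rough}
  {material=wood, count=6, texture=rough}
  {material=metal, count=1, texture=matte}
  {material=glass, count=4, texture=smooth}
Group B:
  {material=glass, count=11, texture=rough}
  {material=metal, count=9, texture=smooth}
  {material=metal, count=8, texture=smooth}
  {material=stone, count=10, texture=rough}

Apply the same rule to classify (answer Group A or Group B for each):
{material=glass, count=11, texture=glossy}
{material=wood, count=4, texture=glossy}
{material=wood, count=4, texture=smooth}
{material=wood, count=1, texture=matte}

Group B, Group A, Group A, Group A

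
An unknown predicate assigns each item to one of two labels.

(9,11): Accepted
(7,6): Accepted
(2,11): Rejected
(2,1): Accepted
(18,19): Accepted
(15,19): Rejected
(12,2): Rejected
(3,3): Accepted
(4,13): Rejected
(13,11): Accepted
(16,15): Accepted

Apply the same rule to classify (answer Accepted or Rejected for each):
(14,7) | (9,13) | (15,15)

A rule that fits every label: |first − second| ≤ 2 — true of each 'Accepted' example, false of each 'Rejected' one.
(14,7) → |14−7| = 7 → Rejected.
(9,13) → |9−13| = 4 → Rejected.
(15,15) → |15−15| = 0 → Accepted.

Rejected, Rejected, Accepted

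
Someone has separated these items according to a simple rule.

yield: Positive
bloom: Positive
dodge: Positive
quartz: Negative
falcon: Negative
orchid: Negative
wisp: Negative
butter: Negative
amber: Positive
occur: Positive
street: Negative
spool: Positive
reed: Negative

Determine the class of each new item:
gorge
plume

The simplest hypothesis consistent with all the labels is: odd length.
gorge: length 5 — checks out, so Positive. plume: length 5 — checks out, so Positive.

Positive, Positive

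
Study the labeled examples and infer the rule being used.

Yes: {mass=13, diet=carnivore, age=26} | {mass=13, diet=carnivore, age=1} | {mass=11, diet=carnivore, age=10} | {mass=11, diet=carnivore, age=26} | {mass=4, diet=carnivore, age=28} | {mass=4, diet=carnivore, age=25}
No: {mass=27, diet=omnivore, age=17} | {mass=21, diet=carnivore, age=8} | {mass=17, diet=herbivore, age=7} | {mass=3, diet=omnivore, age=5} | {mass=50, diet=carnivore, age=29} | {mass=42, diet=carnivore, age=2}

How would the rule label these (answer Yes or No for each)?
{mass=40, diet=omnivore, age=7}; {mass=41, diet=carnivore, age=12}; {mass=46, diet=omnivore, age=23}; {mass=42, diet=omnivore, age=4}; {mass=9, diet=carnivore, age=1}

No, No, No, No, Yes

The common property of the 'Yes' items is: diet is carnivore AND mass ≤ 13. No 'No' item has it.
{mass=40, diet=omnivore, age=7} — diet is omnivore, mass = 40, hence No. {mass=41, diet=carnivore, age=12} — diet is carnivore, mass = 41, hence No. {mass=46, diet=omnivore, age=23} — diet is omnivore, mass = 46, hence No. {mass=42, diet=omnivore, age=4} — diet is omnivore, mass = 42, hence No. {mass=9, diet=carnivore, age=1} — diet is carnivore, mass = 9, hence Yes.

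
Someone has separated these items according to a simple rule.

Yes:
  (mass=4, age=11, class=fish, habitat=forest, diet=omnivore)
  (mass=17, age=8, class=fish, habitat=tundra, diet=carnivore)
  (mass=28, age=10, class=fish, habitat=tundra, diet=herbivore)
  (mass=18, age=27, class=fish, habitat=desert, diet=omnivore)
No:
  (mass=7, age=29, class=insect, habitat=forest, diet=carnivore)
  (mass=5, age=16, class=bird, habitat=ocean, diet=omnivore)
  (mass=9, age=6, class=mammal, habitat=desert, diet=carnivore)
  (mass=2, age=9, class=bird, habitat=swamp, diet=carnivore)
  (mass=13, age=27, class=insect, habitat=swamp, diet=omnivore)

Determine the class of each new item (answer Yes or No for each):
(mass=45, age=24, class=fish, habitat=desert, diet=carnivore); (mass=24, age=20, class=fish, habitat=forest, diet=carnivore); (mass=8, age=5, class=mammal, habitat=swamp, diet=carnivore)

Yes, Yes, No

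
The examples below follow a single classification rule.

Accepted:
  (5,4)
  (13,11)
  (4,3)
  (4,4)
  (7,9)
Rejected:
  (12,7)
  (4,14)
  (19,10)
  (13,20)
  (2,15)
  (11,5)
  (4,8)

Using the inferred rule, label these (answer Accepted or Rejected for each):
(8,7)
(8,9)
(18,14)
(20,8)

Accepted, Accepted, Rejected, Rejected

The pattern is that an item is 'Accepted' exactly when: |first − second| ≤ 2.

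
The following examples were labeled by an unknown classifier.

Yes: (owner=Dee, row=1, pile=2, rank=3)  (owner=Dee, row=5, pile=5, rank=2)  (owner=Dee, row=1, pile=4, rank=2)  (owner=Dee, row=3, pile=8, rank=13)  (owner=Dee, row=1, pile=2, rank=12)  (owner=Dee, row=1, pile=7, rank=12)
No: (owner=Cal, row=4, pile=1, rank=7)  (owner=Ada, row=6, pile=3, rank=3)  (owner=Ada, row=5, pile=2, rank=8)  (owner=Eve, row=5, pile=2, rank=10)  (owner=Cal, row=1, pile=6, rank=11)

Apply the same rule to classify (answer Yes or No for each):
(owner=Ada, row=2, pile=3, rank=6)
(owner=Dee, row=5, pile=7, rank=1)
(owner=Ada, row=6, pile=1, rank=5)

No, Yes, No

'Yes' ⟺ owner is Dee.
(owner=Ada, row=2, pile=3, rank=6) → owner is Ada → No.
(owner=Dee, row=5, pile=7, rank=1) → owner is Dee → Yes.
(owner=Ada, row=6, pile=1, rank=5) → owner is Ada → No.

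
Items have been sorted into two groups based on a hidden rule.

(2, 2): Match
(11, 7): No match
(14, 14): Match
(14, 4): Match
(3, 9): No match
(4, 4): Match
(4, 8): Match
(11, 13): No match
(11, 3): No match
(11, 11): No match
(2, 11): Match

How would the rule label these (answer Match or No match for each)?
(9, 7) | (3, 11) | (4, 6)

No match, No match, Match

The rule appears to be: first is even.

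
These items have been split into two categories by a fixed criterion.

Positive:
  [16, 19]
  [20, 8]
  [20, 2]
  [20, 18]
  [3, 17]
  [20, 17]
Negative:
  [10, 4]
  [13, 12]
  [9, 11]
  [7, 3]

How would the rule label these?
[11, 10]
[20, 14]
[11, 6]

Negative, Positive, Negative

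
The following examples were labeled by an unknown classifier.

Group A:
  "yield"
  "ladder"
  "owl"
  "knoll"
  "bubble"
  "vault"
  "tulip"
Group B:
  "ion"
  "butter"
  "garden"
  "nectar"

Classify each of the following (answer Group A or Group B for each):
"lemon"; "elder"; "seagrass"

Group A, Group A, Group B

Rule: contains 'l'. This holds for each 'Group A' example and fails for each 'Group B' one.
"lemon": Group A (has 'l').
"elder": Group A (has 'l').
"seagrass": Group B (no 'l').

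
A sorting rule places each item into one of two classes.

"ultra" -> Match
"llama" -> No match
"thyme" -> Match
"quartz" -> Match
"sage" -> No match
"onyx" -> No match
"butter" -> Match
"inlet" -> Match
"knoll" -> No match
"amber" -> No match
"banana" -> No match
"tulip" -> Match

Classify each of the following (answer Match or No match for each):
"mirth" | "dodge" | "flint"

Match, No match, Match

The common property of the 'Match' items is: contains 't'. No 'No match' item has it.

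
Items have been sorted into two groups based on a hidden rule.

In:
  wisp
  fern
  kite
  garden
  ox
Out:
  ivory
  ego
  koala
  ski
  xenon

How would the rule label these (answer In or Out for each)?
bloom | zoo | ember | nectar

Out, Out, Out, In

The simplest hypothesis consistent with all the labels is: even length.
bloom — length 5, hence Out.
zoo — length 3, hence Out.
ember — length 5, hence Out.
nectar — length 6, hence In.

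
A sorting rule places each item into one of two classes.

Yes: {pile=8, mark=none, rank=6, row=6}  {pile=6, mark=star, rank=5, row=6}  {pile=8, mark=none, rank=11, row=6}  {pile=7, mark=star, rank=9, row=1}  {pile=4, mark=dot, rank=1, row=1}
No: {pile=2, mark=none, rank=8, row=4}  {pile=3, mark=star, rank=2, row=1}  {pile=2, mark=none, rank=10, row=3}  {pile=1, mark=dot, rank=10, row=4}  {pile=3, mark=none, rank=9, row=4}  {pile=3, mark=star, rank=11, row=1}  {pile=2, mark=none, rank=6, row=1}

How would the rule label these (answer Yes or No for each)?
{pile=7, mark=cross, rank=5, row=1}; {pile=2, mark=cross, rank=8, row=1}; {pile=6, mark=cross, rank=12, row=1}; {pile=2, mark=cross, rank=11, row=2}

The rule appears to be: pile ≥ 4.

Yes, No, Yes, No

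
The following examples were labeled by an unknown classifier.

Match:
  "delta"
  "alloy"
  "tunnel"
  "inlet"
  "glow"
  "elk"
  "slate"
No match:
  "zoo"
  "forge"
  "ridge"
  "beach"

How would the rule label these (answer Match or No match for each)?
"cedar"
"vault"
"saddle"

Comparing the two groups points to one rule — contains 'l'.
"cedar": no 'l' — doesn't match, so No match. "vault": has 'l' — has this property, so Match. "saddle": has 'l' — has this property, so Match.

No match, Match, Match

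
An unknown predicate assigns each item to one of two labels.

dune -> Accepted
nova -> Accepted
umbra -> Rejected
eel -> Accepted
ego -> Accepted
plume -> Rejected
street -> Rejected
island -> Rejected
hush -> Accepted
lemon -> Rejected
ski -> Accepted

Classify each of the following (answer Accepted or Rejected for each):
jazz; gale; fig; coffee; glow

One predicate separates the groups cleanly: length ≤ 4.
jazz — length 4, hence Accepted. gale — length 4, hence Accepted. fig — length 3, hence Accepted. coffee — length 6, hence Rejected. glow — length 4, hence Accepted.

Accepted, Accepted, Accepted, Rejected, Accepted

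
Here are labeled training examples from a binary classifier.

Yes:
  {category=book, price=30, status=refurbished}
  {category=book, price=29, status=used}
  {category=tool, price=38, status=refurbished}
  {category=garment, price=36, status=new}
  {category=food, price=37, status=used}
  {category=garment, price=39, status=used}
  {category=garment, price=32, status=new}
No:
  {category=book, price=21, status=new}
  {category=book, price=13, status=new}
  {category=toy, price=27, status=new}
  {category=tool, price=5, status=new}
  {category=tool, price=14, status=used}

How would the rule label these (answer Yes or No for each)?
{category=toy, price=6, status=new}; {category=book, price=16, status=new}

No, No

The simplest hypothesis consistent with all the labels is: price ≥ 29.
{category=toy, price=6, status=new} → price = 6 → No.
{category=book, price=16, status=new} → price = 16 → No.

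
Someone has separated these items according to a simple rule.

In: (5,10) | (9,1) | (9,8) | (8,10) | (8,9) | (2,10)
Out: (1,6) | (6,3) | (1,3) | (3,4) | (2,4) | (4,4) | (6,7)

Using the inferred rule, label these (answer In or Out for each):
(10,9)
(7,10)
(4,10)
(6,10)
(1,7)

In, In, In, In, Out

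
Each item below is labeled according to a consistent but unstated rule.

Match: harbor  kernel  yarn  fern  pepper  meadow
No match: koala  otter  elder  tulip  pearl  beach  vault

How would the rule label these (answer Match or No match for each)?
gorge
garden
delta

The distinguishing property — even length — holds for all the 'Match' cases and none of the 'No match' cases.
gorge: length 5 — does not fit, so No match.
garden: length 6 — qualifies, so Match.
delta: length 5 — does not fit, so No match.

No match, Match, No match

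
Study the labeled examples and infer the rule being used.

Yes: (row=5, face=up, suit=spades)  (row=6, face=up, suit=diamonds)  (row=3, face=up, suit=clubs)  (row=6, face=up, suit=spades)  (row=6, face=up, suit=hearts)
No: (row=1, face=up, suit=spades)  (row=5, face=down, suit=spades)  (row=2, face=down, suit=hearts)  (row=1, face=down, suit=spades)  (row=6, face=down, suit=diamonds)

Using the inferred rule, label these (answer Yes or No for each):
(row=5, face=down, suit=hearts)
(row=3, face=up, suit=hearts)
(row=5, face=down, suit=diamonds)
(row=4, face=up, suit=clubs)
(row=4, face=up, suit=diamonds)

The common property of the 'Yes' items is: face is up AND row ≥ 2. No 'No' item has it.

No, Yes, No, Yes, Yes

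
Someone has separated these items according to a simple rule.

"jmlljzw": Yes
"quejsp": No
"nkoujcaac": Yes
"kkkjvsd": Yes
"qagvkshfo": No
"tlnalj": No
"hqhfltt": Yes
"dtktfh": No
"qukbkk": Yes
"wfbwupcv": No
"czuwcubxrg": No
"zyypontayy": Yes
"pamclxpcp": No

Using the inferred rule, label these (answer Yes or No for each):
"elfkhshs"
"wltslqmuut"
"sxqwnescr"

No, Yes, No

Comparing the two groups points to one rule — has a double letter.
No: "elfkhshs", since no doubled letter. Yes: "wltslqmuut", since 'uu' doubled. No: "sxqwnescr", since no doubled letter.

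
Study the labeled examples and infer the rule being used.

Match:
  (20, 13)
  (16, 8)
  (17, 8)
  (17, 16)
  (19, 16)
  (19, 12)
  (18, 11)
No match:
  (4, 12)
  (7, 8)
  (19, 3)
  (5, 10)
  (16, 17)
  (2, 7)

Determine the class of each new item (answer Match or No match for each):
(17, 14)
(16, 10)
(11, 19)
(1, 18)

Match, Match, No match, No match

The simplest hypothesis consistent with all the labels is: first > second AND sum ≥ 24.
(17, 14) — 17 > 14, 17+14 = 31, hence Match.
(16, 10) — 16 > 10, 16+10 = 26, hence Match.
(11, 19) — 11 < 19, 11+19 = 30, hence No match.
(1, 18) — 1 < 18, 1+18 = 19, hence No match.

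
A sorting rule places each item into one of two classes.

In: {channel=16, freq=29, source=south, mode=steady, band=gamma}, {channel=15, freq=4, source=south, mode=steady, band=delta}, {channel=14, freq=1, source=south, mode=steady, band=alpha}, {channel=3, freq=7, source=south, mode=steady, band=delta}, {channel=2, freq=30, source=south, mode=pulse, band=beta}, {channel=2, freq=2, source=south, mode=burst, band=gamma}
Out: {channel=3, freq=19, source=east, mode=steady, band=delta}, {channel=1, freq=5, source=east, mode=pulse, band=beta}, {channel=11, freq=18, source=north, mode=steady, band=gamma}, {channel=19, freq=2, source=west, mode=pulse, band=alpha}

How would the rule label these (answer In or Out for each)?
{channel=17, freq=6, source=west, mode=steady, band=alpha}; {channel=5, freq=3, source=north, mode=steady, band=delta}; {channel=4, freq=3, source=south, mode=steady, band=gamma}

Looking at the examples, the only property every 'In' case has and every 'Out' case lacks is: source is south.
{channel=17, freq=6, source=west, mode=steady, band=alpha}: source is west, does not satisfy this → Out.
{channel=5, freq=3, source=north, mode=steady, band=delta}: source is north, does not satisfy this → Out.
{channel=4, freq=3, source=south, mode=steady, band=gamma}: source is south, passes → In.

Out, Out, In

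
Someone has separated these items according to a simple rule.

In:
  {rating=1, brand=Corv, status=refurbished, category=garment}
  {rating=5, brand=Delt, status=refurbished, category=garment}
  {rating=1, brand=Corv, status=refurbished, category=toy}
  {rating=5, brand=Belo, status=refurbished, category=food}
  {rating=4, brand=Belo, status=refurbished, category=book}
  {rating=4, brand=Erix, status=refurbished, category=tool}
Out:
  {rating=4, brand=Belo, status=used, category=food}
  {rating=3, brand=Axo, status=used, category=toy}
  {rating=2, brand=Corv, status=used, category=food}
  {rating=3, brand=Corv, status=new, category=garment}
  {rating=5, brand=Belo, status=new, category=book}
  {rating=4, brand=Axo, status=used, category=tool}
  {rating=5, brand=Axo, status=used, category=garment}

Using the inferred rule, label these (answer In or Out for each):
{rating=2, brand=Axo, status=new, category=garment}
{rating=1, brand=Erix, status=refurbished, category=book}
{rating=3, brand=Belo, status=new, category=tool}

All 'In' examples share one property — status is refurbished — and every 'Out' example lacks it.
{rating=2, brand=Axo, status=new, category=garment} — status is new, hence Out.
{rating=1, brand=Erix, status=refurbished, category=book} — status is refurbished, hence In.
{rating=3, brand=Belo, status=new, category=tool} — status is new, hence Out.

Out, In, Out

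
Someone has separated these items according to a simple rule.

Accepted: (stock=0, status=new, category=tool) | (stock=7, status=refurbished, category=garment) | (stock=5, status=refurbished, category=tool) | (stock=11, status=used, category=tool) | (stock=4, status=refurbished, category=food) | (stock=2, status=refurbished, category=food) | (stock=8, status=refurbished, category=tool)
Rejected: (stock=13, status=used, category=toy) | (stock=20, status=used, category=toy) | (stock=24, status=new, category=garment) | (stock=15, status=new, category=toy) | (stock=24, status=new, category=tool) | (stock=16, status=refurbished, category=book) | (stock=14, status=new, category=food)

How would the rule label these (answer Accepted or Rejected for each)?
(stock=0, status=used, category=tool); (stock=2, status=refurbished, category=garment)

Accepted, Accepted

Rule: stock ≤ 11. This holds for each 'Accepted' example and fails for each 'Rejected' one.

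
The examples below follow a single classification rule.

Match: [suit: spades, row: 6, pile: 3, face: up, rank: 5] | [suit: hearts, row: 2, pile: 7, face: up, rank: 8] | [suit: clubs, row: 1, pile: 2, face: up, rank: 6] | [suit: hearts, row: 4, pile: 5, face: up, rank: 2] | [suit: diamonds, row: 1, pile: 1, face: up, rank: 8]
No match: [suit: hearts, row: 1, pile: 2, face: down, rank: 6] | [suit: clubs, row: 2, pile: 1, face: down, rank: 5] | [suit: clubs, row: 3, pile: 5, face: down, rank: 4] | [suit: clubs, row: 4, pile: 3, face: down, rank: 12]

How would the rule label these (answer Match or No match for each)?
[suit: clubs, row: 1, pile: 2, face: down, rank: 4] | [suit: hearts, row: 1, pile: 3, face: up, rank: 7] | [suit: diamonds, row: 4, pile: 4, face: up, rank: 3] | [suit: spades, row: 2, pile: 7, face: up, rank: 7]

No match, Match, Match, Match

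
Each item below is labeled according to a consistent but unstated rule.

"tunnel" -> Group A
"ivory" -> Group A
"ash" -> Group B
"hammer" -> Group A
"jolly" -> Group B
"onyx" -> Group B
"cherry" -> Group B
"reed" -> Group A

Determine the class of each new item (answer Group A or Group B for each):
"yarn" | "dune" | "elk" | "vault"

Group B, Group A, Group B, Group A

The distinguishing property — has ≥ 2 vowels — holds for all the 'Group A' cases and none of the 'Group B' cases.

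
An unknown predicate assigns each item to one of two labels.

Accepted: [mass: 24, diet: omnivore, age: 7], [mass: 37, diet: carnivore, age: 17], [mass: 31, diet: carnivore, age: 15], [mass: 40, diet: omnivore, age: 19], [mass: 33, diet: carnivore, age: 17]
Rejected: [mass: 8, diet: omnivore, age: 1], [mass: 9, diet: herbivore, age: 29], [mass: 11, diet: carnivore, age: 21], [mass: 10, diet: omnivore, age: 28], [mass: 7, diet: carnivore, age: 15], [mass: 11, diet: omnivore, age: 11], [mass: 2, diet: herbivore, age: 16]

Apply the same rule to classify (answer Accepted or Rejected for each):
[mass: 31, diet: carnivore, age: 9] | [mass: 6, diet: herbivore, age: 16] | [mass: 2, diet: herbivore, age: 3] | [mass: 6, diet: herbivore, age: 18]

One predicate separates the groups cleanly: mass ≥ 24.
[mass: 31, diet: carnivore, age: 9] → mass = 31 → Accepted. [mass: 6, diet: herbivore, age: 16] → mass = 6 → Rejected. [mass: 2, diet: herbivore, age: 3] → mass = 2 → Rejected. [mass: 6, diet: herbivore, age: 18] → mass = 6 → Rejected.

Accepted, Rejected, Rejected, Rejected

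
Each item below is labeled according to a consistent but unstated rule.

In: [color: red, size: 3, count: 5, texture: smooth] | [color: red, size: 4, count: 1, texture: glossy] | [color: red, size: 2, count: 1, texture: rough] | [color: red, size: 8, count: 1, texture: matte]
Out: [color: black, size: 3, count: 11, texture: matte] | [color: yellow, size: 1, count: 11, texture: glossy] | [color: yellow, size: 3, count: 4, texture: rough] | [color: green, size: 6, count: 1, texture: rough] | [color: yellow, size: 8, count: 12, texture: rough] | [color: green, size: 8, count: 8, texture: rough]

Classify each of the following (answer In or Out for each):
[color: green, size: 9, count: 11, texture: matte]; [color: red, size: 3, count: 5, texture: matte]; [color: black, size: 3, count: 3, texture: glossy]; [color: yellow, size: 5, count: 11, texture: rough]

Out, In, Out, Out

The simplest hypothesis consistent with all the labels is: color is red.
[color: green, size: 9, count: 11, texture: matte]: Out (color is green). [color: red, size: 3, count: 5, texture: matte]: In (color is red). [color: black, size: 3, count: 3, texture: glossy]: Out (color is black). [color: yellow, size: 5, count: 11, texture: rough]: Out (color is yellow).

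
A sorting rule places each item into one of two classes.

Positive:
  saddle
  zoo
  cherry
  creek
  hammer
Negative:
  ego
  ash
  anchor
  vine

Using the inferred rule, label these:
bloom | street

One predicate separates the groups cleanly: has a double letter.
bloom → 'oo' doubled → Positive. street → 'ee' doubled → Positive.

Positive, Positive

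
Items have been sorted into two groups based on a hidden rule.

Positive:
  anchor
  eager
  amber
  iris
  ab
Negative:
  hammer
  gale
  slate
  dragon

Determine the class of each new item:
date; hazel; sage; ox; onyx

Negative, Negative, Negative, Positive, Positive

One predicate separates the groups cleanly: starts with a vowel.
date: starts with 'd', does not pass → Negative.
hazel: starts with 'h', does not pass → Negative.
sage: starts with 's', does not pass → Negative.
ox: starts with 'o', passes → Positive.
onyx: starts with 'o', passes → Positive.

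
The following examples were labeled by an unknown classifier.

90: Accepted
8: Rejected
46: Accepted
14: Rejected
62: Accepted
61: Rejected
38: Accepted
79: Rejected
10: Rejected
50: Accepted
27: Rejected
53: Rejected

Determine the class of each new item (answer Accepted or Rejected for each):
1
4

Every 'Accepted' example satisfies: even AND at least 27. None of the 'Rejected' examples do.
Rejected: 1, since 1 is odd, 1 < 27. Rejected: 4, since 4 is even, 4 < 27.

Rejected, Rejected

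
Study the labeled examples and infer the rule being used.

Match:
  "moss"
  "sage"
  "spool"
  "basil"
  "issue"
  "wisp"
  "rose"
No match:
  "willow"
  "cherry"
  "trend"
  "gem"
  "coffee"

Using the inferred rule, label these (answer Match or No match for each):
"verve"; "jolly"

No match, No match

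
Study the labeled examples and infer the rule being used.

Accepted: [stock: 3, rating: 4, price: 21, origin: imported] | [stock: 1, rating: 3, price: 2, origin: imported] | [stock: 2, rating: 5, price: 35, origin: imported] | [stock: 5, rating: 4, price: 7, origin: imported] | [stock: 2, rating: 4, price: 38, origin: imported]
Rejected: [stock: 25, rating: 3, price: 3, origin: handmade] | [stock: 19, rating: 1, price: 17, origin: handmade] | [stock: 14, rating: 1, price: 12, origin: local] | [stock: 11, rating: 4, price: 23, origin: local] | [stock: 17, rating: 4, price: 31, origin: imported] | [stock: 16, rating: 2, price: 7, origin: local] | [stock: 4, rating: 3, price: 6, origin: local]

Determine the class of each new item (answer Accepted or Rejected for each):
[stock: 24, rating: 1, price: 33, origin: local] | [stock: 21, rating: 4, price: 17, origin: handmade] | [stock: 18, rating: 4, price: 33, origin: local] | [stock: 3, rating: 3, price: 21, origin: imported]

Rejected, Rejected, Rejected, Accepted

The rule appears to be: origin is imported AND stock ≤ 5.
[stock: 24, rating: 1, price: 33, origin: local] — origin is local, stock = 24, hence Rejected. [stock: 21, rating: 4, price: 17, origin: handmade] — origin is handmade, stock = 21, hence Rejected. [stock: 18, rating: 4, price: 33, origin: local] — origin is local, stock = 18, hence Rejected. [stock: 3, rating: 3, price: 21, origin: imported] — origin is imported, stock = 3, hence Accepted.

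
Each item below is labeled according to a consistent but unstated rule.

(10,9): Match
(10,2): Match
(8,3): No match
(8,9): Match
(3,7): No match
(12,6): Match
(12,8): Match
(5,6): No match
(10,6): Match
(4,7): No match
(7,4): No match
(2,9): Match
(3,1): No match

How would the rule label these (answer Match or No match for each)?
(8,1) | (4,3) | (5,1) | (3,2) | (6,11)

No match, No match, No match, No match, Match

The pattern is that an item is 'Match' exactly when: max ≥ 9.
(8,1): No match (max 8). (4,3): No match (max 4). (5,1): No match (max 5). (3,2): No match (max 3). (6,11): Match (max 11).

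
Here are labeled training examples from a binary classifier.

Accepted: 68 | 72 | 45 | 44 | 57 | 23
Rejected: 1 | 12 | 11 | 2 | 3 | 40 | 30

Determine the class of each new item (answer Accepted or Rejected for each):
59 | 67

Accepted, Accepted

The rule appears to be: digit sum ≥ 5.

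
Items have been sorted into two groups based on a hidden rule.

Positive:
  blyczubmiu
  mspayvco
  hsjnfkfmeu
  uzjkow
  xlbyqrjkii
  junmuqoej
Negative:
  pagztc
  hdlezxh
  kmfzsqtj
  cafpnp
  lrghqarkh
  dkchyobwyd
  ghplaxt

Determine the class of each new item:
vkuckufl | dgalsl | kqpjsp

The pattern is that an item is 'Positive' exactly when: has ≥ 2 vowels.
vkuckufl: 2 vowels — satisfies this, so Positive.
dgalsl: 1 vowel — does not satisfy this, so Negative.
kqpjsp: 0 vowels — does not satisfy this, so Negative.

Positive, Negative, Negative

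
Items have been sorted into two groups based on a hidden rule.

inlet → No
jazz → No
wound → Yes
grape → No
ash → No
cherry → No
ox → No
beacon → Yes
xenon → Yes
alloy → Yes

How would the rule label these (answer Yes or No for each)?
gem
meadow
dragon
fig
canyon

No, Yes, Yes, No, Yes

One predicate separates the groups cleanly: length ≥ 3 AND contains 'o'.
gem: length 3, no 'o', doesn't match → No.
meadow: length 6, has 'o', meets the rule → Yes.
dragon: length 6, has 'o', meets the rule → Yes.
fig: length 3, no 'o', doesn't match → No.
canyon: length 6, has 'o', meets the rule → Yes.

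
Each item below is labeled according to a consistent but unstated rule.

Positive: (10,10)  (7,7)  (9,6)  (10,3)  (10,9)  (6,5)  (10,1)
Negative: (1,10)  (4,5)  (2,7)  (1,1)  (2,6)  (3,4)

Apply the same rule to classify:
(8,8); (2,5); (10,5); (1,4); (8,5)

Positive, Negative, Positive, Negative, Positive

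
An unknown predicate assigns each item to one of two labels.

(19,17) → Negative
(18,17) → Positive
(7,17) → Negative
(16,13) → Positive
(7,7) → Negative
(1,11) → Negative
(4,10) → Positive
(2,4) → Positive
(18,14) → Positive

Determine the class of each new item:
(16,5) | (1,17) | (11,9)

The distinguishing property — first is even — holds for all the 'Positive' cases and none of the 'Negative' cases.
(16,5): first 16, passes → Positive. (1,17): first 1, lacks this property → Negative. (11,9): first 11, lacks this property → Negative.

Positive, Negative, Negative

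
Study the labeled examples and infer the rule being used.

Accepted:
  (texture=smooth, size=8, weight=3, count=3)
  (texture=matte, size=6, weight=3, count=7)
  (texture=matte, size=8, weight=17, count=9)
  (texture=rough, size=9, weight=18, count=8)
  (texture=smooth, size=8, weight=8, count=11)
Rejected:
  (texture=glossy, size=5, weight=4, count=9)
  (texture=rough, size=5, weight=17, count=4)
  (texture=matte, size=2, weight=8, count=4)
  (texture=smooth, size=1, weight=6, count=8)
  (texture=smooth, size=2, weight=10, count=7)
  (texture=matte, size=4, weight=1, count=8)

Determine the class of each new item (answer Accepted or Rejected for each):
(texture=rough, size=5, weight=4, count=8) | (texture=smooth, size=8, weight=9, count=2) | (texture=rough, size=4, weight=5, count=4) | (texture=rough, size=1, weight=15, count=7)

Rejected, Accepted, Rejected, Rejected

All 'Accepted' examples share one property — size ≥ 6 — and every 'Rejected' example lacks it.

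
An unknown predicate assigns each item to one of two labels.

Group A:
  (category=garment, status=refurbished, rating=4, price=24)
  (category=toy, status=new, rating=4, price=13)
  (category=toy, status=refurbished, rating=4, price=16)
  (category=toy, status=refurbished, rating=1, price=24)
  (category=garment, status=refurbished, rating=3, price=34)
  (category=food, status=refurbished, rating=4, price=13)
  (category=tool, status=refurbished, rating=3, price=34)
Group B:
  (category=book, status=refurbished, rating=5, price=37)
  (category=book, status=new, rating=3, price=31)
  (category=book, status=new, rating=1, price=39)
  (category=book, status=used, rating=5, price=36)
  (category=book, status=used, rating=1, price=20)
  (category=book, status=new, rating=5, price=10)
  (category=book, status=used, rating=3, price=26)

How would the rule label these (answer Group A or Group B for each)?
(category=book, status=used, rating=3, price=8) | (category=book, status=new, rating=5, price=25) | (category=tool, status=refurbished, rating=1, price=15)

Group B, Group B, Group A

All 'Group A' examples share one property — category is not book — and every 'Group B' example lacks it.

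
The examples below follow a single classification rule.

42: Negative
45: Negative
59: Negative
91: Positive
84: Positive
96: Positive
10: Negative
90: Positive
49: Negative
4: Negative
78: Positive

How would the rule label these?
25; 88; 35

Negative, Positive, Negative

The rule appears to be: at least 78.
25: 25 < 78, does not pass → Negative. 88: 88 ≥ 78, qualifies → Positive. 35: 35 < 78, does not pass → Negative.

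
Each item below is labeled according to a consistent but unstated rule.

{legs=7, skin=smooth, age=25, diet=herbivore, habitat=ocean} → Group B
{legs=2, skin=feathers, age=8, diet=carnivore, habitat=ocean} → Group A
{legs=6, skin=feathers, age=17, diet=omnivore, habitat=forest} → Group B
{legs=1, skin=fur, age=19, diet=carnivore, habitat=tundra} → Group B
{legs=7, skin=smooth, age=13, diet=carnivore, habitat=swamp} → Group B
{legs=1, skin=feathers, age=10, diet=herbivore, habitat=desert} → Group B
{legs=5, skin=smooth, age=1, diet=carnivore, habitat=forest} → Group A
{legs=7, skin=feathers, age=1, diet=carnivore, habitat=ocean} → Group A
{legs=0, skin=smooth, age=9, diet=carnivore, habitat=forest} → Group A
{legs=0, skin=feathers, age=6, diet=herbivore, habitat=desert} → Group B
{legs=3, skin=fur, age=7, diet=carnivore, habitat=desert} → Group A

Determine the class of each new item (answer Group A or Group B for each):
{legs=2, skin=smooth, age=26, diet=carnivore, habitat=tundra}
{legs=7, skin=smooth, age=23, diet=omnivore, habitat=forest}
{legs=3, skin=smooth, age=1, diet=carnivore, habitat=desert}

Group B, Group B, Group A

Rule: diet is carnivore AND age ≤ 9. This holds for each 'Group A' example and fails for each 'Group B' one.
{legs=2, skin=smooth, age=26, diet=carnivore, habitat=tundra}: diet is carnivore, age = 26 — does not satisfy this, so Group B.
{legs=7, skin=smooth, age=23, diet=omnivore, habitat=forest}: diet is omnivore, age = 23 — does not satisfy this, so Group B.
{legs=3, skin=smooth, age=1, diet=carnivore, habitat=desert}: diet is carnivore, age = 1 — satisfies this, so Group A.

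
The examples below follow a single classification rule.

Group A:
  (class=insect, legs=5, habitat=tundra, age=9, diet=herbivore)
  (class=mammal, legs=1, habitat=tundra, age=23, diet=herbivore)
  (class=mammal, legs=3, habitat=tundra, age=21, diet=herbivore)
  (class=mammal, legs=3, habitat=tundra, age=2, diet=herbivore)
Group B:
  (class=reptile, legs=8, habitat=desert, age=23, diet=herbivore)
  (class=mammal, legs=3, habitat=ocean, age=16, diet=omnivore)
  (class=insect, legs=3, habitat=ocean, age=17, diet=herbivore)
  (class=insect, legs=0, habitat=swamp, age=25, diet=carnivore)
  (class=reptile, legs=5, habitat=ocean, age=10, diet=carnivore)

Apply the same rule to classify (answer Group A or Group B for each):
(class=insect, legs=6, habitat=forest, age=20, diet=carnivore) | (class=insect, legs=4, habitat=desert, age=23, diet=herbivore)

Group B, Group B

A rule that fits every label: habitat is tundra — true of each 'Group A' example, false of each 'Group B' one.
(class=insect, legs=6, habitat=forest, age=20, diet=carnivore): Group B (habitat is forest). (class=insect, legs=4, habitat=desert, age=23, diet=herbivore): Group B (habitat is desert).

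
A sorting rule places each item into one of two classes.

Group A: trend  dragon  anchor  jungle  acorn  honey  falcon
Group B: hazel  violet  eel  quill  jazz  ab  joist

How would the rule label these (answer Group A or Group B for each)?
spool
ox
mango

Group B, Group B, Group A

Checking candidate rules against both groups, what survives is: contains 'n'.
spool — no 'n', hence Group B. ox — no 'n', hence Group B. mango — has 'n', hence Group A.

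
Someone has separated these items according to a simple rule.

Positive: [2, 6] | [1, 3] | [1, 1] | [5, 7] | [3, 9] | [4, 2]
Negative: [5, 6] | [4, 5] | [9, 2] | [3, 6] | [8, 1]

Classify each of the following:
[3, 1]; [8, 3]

Positive, Negative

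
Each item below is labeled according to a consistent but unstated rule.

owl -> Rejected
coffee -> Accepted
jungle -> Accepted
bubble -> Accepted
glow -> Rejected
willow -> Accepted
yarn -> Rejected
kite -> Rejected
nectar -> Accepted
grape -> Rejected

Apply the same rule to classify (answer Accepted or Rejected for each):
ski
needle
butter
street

Rejected, Accepted, Accepted, Accepted

The distinguishing property — length 6 — holds for all the 'Accepted' cases and none of the 'Rejected' cases.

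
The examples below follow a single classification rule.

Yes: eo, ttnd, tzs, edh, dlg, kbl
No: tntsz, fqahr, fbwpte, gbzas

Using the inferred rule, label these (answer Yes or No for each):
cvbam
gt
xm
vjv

Rule: length ≤ 4. This holds for each 'Yes' example and fails for each 'No' one.
No: cvbam, since length 5.
Yes: gt, since length 2.
Yes: xm, since length 2.
Yes: vjv, since length 3.

No, Yes, Yes, Yes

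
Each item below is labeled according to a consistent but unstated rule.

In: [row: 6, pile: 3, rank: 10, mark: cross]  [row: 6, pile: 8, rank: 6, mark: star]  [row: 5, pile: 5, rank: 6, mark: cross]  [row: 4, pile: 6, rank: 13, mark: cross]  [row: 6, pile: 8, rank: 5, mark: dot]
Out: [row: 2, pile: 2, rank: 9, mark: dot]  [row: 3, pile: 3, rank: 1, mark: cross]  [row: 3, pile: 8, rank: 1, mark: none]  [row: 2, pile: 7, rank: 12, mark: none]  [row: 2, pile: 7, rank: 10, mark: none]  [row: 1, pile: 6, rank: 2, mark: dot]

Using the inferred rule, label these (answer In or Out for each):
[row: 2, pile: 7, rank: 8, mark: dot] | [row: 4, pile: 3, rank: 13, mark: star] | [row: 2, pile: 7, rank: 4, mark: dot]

Out, In, Out

A rule that fits every label: row ≥ 4 — true of each 'In' example, false of each 'Out' one.
Out: [row: 2, pile: 7, rank: 8, mark: dot], since row = 2. In: [row: 4, pile: 3, rank: 13, mark: star], since row = 4. Out: [row: 2, pile: 7, rank: 4, mark: dot], since row = 2.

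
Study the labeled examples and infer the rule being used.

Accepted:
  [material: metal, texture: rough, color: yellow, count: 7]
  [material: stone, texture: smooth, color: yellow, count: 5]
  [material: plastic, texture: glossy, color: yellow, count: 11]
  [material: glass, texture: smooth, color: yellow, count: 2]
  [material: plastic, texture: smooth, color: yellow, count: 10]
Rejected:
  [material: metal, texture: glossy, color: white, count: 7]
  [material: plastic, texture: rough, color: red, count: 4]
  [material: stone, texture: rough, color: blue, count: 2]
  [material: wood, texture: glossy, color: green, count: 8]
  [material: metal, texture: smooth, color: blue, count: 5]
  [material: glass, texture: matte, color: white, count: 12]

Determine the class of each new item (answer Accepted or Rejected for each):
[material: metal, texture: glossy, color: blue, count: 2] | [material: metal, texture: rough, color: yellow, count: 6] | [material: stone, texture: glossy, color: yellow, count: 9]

Every 'Accepted' example satisfies: color is yellow. None of the 'Rejected' examples do.
[material: metal, texture: glossy, color: blue, count: 2]: Rejected (color is blue).
[material: metal, texture: rough, color: yellow, count: 6]: Accepted (color is yellow).
[material: stone, texture: glossy, color: yellow, count: 9]: Accepted (color is yellow).

Rejected, Accepted, Accepted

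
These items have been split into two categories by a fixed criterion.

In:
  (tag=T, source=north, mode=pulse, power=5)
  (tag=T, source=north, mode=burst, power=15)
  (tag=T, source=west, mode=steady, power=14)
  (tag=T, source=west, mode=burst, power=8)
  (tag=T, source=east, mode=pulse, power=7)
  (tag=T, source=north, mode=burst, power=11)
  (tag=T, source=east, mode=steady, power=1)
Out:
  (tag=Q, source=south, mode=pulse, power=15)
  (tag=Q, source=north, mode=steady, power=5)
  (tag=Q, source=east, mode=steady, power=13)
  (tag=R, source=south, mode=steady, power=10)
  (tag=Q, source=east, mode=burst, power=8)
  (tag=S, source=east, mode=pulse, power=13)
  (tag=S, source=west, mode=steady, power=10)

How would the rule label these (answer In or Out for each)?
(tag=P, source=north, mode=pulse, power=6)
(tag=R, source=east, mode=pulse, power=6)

Out, Out

The distinguishing property — tag is T — holds for all the 'In' cases and none of the 'Out' cases.
(tag=P, source=north, mode=pulse, power=6): tag is P, does not pass → Out.
(tag=R, source=east, mode=pulse, power=6): tag is R, does not pass → Out.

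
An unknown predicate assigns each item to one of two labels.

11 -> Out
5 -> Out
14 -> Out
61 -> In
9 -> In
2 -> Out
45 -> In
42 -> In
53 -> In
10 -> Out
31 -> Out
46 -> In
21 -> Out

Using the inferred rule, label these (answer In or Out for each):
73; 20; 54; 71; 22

In, Out, In, In, Out

One predicate separates the groups cleanly: digit sum ≥ 6.
73 — digit sum 7+3 = 10, hence In. 20 — digit sum 2+0 = 2, hence Out. 54 — digit sum 5+4 = 9, hence In. 71 — digit sum 7+1 = 8, hence In. 22 — digit sum 2+2 = 4, hence Out.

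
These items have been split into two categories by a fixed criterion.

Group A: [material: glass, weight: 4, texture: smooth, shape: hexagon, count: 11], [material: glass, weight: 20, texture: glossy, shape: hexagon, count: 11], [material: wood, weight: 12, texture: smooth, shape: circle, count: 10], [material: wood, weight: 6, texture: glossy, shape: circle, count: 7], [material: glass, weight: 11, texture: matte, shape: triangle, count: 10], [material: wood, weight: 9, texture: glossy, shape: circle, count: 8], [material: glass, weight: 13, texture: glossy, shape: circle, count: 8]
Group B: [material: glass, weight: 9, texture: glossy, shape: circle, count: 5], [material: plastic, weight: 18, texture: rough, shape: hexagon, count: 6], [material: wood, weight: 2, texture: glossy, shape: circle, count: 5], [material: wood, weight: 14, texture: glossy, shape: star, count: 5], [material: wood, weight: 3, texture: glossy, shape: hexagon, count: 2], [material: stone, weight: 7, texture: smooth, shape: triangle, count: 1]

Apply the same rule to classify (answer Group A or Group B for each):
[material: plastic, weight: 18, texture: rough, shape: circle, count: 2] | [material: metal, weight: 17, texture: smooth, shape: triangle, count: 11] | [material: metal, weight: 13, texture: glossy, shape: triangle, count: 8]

Group B, Group A, Group A

Every 'Group A' example satisfies: count ≥ 7. None of the 'Group B' examples do.
[material: plastic, weight: 18, texture: rough, shape: circle, count: 2]: Group B (count = 2).
[material: metal, weight: 17, texture: smooth, shape: triangle, count: 11]: Group A (count = 11).
[material: metal, weight: 13, texture: glossy, shape: triangle, count: 8]: Group A (count = 8).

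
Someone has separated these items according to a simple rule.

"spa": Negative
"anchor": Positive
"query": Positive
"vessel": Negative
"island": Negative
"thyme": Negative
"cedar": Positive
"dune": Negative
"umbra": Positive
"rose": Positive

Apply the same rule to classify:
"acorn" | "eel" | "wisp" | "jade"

The classifier is using: contains 'r'.

Positive, Negative, Negative, Negative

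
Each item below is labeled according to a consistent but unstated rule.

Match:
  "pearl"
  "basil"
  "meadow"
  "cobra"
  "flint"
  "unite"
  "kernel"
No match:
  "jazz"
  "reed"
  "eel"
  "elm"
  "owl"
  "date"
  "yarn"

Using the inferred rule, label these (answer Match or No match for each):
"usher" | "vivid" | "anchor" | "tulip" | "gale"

Match, Match, Match, Match, No match

The common property of the 'Match' items is: length ≥ 5. No 'No match' item has it.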